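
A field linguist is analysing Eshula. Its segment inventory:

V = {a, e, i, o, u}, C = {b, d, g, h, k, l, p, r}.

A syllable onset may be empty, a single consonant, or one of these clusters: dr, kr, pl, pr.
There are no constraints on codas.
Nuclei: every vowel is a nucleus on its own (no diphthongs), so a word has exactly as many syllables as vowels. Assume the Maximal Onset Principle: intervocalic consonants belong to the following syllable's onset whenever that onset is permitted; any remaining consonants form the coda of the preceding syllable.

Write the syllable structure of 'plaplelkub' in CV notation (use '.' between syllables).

CCV.CCVC.CVC

Nuclei (vowels): a, e, u → 3 syllables.
/a…e/ gap (V1→V2): cluster /pl/ — /pl/ is itself a permitted onset, so the whole cluster goes right; preceding coda = ∅.
/e…u/ gap (V2→V3): /lk/ splits as /l/ + /k/ (/k/ is the longest suffix that is a licit onset).
Syllabification: pla.plel.kub.
Mapping each syllable to C/V: /pla/ → CCV, /plel/ → CCVC, /kub/ → CVC.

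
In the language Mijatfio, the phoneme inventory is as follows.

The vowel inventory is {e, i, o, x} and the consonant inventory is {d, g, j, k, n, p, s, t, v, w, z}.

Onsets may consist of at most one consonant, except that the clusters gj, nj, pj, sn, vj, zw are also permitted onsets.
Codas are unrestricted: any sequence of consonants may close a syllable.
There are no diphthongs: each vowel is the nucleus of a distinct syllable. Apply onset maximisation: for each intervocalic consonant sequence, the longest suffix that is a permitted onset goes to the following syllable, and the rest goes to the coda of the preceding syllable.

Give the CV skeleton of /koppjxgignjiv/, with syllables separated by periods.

Vowels present: o, x, i, i; each is a nucleus, giving 4 syllables.
σ1/σ2 boundary: /ppj/ splits as /p/ + /pj/ (/pj/ is the longest suffix that is a licit onset).
σ2/σ3 boundary: /g/ → onset of the next syllable (single consonants are always licit onsets).
σ3/σ4 boundary: /gnj/; trying suffixes from longest down, /nj/ is the first permitted one, so coda /g/ | onset /nj/.
Syllabification: kop.pjx.gig.njiv.
Mapping each syllable to C/V: /kop/ → CVC, /pjx/ → CCV, /gig/ → CVC, /njiv/ → CCVC.

CVC.CCV.CVC.CCVC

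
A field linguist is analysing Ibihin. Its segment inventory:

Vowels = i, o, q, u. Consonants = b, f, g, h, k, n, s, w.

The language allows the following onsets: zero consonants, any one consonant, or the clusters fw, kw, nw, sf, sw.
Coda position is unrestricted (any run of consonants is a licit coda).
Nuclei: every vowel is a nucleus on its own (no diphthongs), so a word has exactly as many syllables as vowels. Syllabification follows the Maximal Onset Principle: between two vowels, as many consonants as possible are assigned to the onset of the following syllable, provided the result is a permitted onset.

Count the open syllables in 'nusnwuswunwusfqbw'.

3

Nuclei (vowels): u, u, u, u, q → 5 syllables.
V1 /u/ – V2 /u/: /snw/; trying suffixes from longest down, /nw/ is the first permitted one, so coda /s/ | onset /nw/.
V2 /u/ – V3 /u/: cluster /sw/ — /sw/ is itself a permitted onset, so the whole cluster goes right; preceding coda = ∅.
V3 /u/ – V4 /u/: cluster /nw/ — /nw/ is itself a permitted onset, so the whole cluster goes right; preceding coda = ∅.
V4 /u/ – V5 /q/: /sf/ — entire cluster is a permitted onset → onset /sf/, coda ∅.
Syllabification: nus.nwu.swu.nwu.sfqbw.
Classifying each syllable: /nus/ (closed), /nwu/ (open), /swu/ (open), /nwu/ (open), /sfqbw/ (closed).
Open syllables: 3.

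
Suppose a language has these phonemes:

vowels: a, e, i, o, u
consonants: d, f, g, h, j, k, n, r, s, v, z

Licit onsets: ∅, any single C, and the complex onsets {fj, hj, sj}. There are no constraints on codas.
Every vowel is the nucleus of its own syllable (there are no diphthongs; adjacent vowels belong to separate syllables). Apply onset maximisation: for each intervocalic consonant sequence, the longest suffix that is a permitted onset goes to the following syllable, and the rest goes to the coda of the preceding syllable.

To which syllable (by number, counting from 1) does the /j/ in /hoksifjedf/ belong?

3

Vowels present: o, i, e; each is a nucleus, giving 3 syllables.
/o…i/ gap (V1→V2): /ks/ splits as /k/ + /s/ (/s/ is the longest suffix that is a licit onset).
/i…e/ gap (V2→V3): /fj/ is a licit onset in full, so it all attaches to the next syllable.
Putting it together: hok.si.fjedf.
The /j/ is in the onset of syllable 3 (/fjedf/).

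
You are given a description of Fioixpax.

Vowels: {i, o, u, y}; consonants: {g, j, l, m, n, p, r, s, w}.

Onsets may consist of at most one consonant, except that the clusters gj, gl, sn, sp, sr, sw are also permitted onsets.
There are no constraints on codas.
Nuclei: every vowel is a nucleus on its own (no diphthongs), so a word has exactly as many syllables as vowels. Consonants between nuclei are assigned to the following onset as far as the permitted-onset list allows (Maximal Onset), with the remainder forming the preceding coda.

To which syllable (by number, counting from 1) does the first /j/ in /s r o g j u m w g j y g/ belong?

Vowels present: o, u, y; each is a nucleus, giving 3 syllables.
Between /o/ (V1) and /u/ (V2): /gj/ — entire cluster is a permitted onset → onset /gj/, coda ∅.
Between /u/ (V2) and /y/ (V3): cluster /mwgj/ — the longest permitted-onset suffix is /gj/; onset = /gj/, preceding coda = /mw/.
So the parse is sro.gjumw.gjyg.
The first /j/ is in the onset of syllable 2 (/gjumw/).

2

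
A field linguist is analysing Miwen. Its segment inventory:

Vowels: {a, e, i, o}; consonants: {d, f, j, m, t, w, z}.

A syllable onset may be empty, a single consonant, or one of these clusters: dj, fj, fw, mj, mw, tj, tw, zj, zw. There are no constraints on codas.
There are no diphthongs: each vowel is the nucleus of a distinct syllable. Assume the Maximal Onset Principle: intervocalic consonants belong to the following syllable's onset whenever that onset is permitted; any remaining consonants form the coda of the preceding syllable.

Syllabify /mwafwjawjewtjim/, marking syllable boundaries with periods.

mwafw.jaw.jew.tjim

Vowels present: a, a, e, i; each is a nucleus, giving 4 syllables.
/a…a/ gap (V1→V2): /fwj/; trying suffixes from longest down, /j/ is the first permitted one, so coda /fw/ | onset /j/.
/a…e/ gap (V2→V3): cluster /wj/ — the longest permitted-onset suffix is /j/; onset = /j/, preceding coda = /w/.
/e…i/ gap (V3→V4): cluster /wtj/ — the longest permitted-onset suffix is /tj/; onset = /tj/, preceding coda = /w/.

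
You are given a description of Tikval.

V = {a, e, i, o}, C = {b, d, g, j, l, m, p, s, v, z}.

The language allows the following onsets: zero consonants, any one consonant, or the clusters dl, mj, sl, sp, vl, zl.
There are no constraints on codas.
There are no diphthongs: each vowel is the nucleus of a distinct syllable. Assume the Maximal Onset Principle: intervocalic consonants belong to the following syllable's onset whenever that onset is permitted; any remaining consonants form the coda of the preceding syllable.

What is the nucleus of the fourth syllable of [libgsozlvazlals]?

a

Vowels present: i, o, a, a; each is a nucleus, giving 4 syllables.
The fourth nucleus (vowel 4 from the left) is /a/.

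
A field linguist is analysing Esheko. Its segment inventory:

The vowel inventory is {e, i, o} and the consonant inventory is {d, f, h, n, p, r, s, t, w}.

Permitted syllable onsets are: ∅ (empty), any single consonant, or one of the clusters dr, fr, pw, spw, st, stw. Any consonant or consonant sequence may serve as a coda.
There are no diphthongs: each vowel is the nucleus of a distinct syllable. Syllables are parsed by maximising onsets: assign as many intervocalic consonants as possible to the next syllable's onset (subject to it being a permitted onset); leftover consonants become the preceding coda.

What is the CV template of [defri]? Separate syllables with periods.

CV.CCV

The vowels are e, i — 2 nuclei, so 2 syllables.
/e…i/ gap (V1→V2): /fr/ is a licit onset in full, so it all attaches to the next syllable.
Putting it together: de.fri.
Mapping each syllable to C/V: /de/ → CV, /fri/ → CCV.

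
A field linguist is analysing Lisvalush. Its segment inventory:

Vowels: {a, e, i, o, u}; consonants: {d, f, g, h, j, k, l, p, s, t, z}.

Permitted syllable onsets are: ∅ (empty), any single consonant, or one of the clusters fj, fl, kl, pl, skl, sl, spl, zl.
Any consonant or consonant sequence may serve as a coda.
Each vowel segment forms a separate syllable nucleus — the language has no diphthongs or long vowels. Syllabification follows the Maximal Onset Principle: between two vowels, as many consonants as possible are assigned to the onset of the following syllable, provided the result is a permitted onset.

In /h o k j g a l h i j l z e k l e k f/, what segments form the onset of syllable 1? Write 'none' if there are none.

The vowels are o, a, i, e, e — 5 nuclei, so 5 syllables.
σ1/σ2 boundary: /kjg/ splits as /kj/ + /g/ (/g/ is the longest suffix that is a licit onset).
σ2/σ3 boundary: /lh/ — longest licit onset from the right is /h/, leaving /l/ as coda.
σ3/σ4 boundary: /jlz/ splits as /jl/ + /z/ (/z/ is the longest suffix that is a licit onset).
σ4/σ5 boundary: /kl/ is a licit onset in full, so it all attaches to the next syllable.
So the parse is hokj.gal.hijl.ze.klekf.
Syllable 1 is /hokj/: onset /h/, nucleus /o/, coda /kj/.

h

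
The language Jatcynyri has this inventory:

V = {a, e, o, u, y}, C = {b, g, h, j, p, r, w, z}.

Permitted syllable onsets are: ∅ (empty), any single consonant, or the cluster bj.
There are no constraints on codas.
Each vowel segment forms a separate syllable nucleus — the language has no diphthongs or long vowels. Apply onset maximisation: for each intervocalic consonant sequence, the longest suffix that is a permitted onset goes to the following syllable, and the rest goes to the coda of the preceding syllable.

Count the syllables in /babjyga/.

The vowels are a, y, a — 3 nuclei, so 3 syllables.

3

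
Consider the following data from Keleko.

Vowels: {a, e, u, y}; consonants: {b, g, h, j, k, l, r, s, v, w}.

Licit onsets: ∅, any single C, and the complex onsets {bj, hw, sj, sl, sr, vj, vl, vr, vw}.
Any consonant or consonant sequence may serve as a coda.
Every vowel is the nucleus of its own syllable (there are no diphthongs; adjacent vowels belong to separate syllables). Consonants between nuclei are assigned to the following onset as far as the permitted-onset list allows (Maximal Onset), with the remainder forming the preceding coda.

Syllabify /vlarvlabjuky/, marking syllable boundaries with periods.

The vowels are a, a, u, y — 4 nuclei, so 4 syllables.
V1 /a/ – V2 /a/: /rvl/ splits as /r/ + /vl/ (/vl/ is the longest suffix that is a licit onset).
V2 /a/ – V3 /u/: /bj/ — entire cluster is a permitted onset → onset /bj/, coda ∅.
V3 /u/ – V4 /y/: /k/ is a single consonant, so it becomes the next onset.

vlar.vla.bju.ky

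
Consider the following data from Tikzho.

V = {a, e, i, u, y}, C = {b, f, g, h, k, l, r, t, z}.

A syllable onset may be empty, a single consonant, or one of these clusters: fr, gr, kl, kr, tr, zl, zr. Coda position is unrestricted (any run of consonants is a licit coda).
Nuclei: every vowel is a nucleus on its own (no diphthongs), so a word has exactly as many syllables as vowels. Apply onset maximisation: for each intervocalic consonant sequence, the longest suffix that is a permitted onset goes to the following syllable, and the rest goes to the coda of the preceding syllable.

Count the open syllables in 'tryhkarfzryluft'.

1

Nuclei (vowels): y, a, y, u → 4 syllables.
Between /y/ (V1) and /a/ (V2): /hk/; trying suffixes from longest down, /k/ is the first permitted one, so coda /h/ | onset /k/.
Between /a/ (V2) and /y/ (V3): /rfzr/ splits as /rf/ + /zr/ (/zr/ is the longest suffix that is a licit onset).
Between /y/ (V3) and /u/ (V4): just /l/ — single C goes to the following onset.
So the parse is tryh.karf.zry.luft.
Classifying each syllable: /tryh/ (closed), /karf/ (closed), /zry/ (open), /luft/ (closed).
Open syllables: 1.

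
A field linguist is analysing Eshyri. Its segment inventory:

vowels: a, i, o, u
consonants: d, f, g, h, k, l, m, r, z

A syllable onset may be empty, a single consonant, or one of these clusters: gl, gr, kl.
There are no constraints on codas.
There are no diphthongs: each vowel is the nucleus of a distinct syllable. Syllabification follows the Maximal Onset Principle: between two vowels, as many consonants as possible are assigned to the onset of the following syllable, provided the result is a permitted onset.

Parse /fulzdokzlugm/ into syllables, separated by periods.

fulz.dokz.lugm

Nuclei (vowels): u, o, u → 3 syllables.
Between /u/ (V1) and /o/ (V2): /lzd/; trying suffixes from longest down, /d/ is the first permitted one, so coda /lz/ | onset /d/.
Between /o/ (V2) and /u/ (V3): /kzl/; trying suffixes from longest down, /l/ is the first permitted one, so coda /kz/ | onset /l/.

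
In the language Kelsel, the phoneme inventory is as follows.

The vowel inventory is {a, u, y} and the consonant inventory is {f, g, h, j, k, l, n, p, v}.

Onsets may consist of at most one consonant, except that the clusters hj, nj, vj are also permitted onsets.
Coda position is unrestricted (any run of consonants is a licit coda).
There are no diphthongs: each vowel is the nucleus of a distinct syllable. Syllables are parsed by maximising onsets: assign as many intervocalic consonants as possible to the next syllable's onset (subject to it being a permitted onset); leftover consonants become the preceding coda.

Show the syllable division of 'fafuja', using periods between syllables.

Vowels present: a, u, a; each is a nucleus, giving 3 syllables.
σ1/σ2 boundary: /f/ is a single consonant, so it becomes the next onset.
σ2/σ3 boundary: just /j/ — single C goes to the following onset.

fa.fu.ja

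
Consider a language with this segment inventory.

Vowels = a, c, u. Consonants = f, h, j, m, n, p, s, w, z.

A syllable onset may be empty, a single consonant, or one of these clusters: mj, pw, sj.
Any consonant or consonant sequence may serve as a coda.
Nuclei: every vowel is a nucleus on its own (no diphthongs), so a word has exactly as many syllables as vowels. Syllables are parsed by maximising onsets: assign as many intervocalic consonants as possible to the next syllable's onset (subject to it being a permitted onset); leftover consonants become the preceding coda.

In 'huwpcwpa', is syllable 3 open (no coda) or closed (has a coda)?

Nuclei (vowels): u, c, a → 3 syllables.
V1 /u/ – V2 /c/: /wp/ splits as /w/ + /p/ (/p/ is the longest suffix that is a licit onset).
V2 /c/ – V3 /a/: /wp/; trying suffixes from longest down, /p/ is the first permitted one, so coda /w/ | onset /p/.
Syllabification: huw.pcw.pa.
Syllable 3 is /pa/; it ends in its nucleus with no coda, so it is open.

open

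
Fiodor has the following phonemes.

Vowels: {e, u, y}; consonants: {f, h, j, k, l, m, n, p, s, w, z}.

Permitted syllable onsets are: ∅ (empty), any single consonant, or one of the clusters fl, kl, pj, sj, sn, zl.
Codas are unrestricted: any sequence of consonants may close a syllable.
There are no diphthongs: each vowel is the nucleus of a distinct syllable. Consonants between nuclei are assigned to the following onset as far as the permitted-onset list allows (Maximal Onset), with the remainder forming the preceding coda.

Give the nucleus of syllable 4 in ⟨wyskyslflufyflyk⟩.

y

Vowels present: y, y, u, y, y; each is a nucleus, giving 5 syllables.
The fourth nucleus (vowel 4 from the left) is /y/.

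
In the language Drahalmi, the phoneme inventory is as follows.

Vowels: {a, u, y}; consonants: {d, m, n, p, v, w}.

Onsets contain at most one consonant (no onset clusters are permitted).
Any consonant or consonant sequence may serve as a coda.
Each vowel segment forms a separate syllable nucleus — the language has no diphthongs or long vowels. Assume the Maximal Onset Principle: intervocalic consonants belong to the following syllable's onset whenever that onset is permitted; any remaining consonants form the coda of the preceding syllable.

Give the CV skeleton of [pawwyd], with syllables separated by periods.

CVC.CVC

The vowels are a, y — 2 nuclei, so 2 syllables.
/a…y/ gap (V1→V2): /ww/ splits as /w/ + /w/ (/w/ is the longest suffix that is a licit onset).
Syllabification: paw.wyd.
Mapping each syllable to C/V: /paw/ → CVC, /wyd/ → CVC.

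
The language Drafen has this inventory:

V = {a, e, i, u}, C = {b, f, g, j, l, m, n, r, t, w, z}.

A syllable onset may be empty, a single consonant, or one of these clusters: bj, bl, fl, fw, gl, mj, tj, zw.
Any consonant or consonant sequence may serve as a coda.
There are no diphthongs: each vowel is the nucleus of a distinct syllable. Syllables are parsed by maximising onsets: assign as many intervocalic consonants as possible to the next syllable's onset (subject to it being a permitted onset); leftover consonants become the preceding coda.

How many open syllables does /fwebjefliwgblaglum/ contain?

3

Vowels present: e, e, i, a, u; each is a nucleus, giving 5 syllables.
V1 /e/ – V2 /e/: /bj/ is a licit onset in full, so it all attaches to the next syllable.
V2 /e/ – V3 /i/: /fl/ — entire cluster is a permitted onset → onset /fl/, coda ∅.
V3 /i/ – V4 /a/: /wgbl/ — longest licit onset from the right is /bl/, leaving /wg/ as coda.
V4 /a/ – V5 /u/: cluster /gl/ — /gl/ is itself a permitted onset, so the whole cluster goes right; preceding coda = ∅.
Result: fwe.bje.fliwg.bla.glum.
Classifying each syllable: /fwe/ (open), /bje/ (open), /fliwg/ (closed), /bla/ (open), /glum/ (closed).
Open syllables: 3.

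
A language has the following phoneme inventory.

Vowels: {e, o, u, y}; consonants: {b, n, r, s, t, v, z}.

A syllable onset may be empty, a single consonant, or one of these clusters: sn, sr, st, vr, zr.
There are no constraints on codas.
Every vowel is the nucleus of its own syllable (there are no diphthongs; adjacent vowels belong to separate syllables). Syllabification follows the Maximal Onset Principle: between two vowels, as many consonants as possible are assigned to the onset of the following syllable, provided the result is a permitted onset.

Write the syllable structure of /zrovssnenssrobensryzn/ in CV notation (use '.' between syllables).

Vowels present: o, e, o, e, y; each is a nucleus, giving 5 syllables.
Between /o/ (V1) and /e/ (V2): /vssn/ splits as /vs/ + /sn/ (/sn/ is the longest suffix that is a licit onset).
Between /e/ (V2) and /o/ (V3): /nssr/; trying suffixes from longest down, /sr/ is the first permitted one, so coda /ns/ | onset /sr/.
Between /o/ (V3) and /e/ (V4): /b/ is a single consonant, so it becomes the next onset.
Between /e/ (V4) and /y/ (V5): /nsr/ — longest licit onset from the right is /sr/, leaving /n/ as coda.
Putting it together: zrovs.snens.sro.ben.sryzn.
Mapping each syllable to C/V: /zrovs/ → CCVCC, /snens/ → CCVCC, /sro/ → CCV, /ben/ → CVC, /sryzn/ → CCVCC.

CCVCC.CCVCC.CCV.CVC.CCVCC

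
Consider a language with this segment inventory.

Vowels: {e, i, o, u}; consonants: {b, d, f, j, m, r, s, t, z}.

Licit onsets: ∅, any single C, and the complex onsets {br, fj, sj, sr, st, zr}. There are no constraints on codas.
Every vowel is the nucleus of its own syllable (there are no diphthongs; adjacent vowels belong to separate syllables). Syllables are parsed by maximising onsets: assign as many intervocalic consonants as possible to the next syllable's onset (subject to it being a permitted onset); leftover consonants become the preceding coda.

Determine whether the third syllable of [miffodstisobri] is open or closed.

The vowels are i, o, i, o, i — 5 nuclei, so 5 syllables.
V1 /i/ – V2 /o/: cluster /ff/ — the longest permitted-onset suffix is /f/; onset = /f/, preceding coda = /f/.
V2 /o/ – V3 /i/: /dst/ splits as /d/ + /st/ (/st/ is the longest suffix that is a licit onset).
V3 /i/ – V4 /o/: just /s/ — single C goes to the following onset.
V4 /o/ – V5 /i/: /br/ is a licit onset in full, so it all attaches to the next syllable.
Syllabification: mif.fod.sti.so.bri.
Syllable 3 is /sti/; it ends in its nucleus with no coda, so it is open.

open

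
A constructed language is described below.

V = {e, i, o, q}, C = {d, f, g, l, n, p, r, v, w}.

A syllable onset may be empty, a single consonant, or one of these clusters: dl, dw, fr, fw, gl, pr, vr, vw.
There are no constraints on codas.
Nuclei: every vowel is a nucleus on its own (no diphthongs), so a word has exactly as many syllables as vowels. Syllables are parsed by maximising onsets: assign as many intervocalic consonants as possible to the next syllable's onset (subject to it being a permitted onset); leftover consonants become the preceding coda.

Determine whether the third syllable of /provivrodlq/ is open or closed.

Vowels present: o, i, o, q; each is a nucleus, giving 4 syllables.
σ1/σ2 boundary: just /v/ — single C goes to the following onset.
σ2/σ3 boundary: /vr/ — entire cluster is a permitted onset → onset /vr/, coda ∅.
σ3/σ4 boundary: cluster /dl/ — /dl/ is itself a permitted onset, so the whole cluster goes right; preceding coda = ∅.
Result: pro.vi.vro.dlq.
Syllable 3 is /vro/; it ends in its nucleus with no coda, so it is open.

open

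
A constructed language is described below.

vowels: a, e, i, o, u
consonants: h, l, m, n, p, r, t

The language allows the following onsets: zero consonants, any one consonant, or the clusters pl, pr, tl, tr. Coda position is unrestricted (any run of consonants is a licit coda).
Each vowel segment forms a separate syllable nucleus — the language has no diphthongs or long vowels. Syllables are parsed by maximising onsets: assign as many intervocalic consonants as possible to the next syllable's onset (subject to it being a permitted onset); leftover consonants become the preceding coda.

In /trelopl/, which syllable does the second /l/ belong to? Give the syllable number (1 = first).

Nuclei (vowels): e, o → 2 syllables.
σ1/σ2 boundary: just /l/ — single C goes to the following onset.
Putting it together: tre.lopl.
The second /l/ is in the coda of syllable 2 (/lopl/).

2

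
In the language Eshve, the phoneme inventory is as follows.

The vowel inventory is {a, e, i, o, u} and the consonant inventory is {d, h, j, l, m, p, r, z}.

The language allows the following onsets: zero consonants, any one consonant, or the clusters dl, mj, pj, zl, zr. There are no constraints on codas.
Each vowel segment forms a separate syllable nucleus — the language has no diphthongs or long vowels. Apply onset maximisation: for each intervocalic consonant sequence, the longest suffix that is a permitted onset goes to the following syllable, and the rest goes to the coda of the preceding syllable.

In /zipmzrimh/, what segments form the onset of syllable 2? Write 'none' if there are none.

Nuclei (vowels): i, i → 2 syllables.
/i…i/ gap (V1→V2): /pmzr/ splits as /pm/ + /zr/ (/zr/ is the longest suffix that is a licit onset).
Putting it together: zipm.zrimh.
Syllable 2 is /zrimh/: onset /zr/, nucleus /i/, coda /mh/.

zr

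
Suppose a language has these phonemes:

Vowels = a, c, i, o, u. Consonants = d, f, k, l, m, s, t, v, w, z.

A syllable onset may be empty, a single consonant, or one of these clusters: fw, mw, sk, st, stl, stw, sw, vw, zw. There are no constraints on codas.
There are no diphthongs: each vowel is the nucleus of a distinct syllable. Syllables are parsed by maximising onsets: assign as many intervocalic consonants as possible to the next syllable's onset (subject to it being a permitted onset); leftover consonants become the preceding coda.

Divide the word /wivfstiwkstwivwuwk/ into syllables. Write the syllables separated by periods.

wivf.stiwk.stwi.vwuwk

The vowels are i, i, i, u — 4 nuclei, so 4 syllables.
Between /i/ (V1) and /i/ (V2): /vfst/; trying suffixes from longest down, /st/ is the first permitted one, so coda /vf/ | onset /st/.
Between /i/ (V2) and /i/ (V3): /wkstw/ — longest licit onset from the right is /stw/, leaving /wk/ as coda.
Between /i/ (V3) and /u/ (V4): cluster /vw/ — /vw/ is itself a permitted onset, so the whole cluster goes right; preceding coda = ∅.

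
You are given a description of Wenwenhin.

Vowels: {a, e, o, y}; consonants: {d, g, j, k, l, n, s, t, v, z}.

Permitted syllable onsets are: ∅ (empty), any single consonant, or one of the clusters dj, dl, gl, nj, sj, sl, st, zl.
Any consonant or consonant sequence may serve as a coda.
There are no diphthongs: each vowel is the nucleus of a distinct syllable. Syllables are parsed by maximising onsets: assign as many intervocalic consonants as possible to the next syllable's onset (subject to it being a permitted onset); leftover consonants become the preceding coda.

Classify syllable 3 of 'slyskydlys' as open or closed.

The vowels are y, y, y — 3 nuclei, so 3 syllables.
V1 /y/ – V2 /y/: /sk/; trying suffixes from longest down, /k/ is the first permitted one, so coda /s/ | onset /k/.
V2 /y/ – V3 /y/: cluster /dl/ — /dl/ is itself a permitted onset, so the whole cluster goes right; preceding coda = ∅.
So the parse is slys.ky.dlys.
Syllable 3 is /dlys/ with coda /s/, so it is closed.

closed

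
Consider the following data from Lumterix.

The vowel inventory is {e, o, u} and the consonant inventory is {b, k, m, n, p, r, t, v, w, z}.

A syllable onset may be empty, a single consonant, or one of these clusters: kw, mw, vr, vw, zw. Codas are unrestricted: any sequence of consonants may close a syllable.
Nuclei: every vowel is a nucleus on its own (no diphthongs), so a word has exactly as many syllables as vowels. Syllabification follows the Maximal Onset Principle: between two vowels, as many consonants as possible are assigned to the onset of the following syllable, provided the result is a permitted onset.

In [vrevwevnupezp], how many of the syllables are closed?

Nuclei (vowels): e, e, u, e → 4 syllables.
σ1/σ2 boundary: /vw/ is a licit onset in full, so it all attaches to the next syllable.
σ2/σ3 boundary: /vn/ splits as /v/ + /n/ (/n/ is the longest suffix that is a licit onset).
σ3/σ4 boundary: just /p/ — single C goes to the following onset.
Putting it together: vre.vwev.nu.pezp.
Classifying each syllable: /vre/ (open), /vwev/ (closed), /nu/ (open), /pezp/ (closed).
Closed syllables: 2.

2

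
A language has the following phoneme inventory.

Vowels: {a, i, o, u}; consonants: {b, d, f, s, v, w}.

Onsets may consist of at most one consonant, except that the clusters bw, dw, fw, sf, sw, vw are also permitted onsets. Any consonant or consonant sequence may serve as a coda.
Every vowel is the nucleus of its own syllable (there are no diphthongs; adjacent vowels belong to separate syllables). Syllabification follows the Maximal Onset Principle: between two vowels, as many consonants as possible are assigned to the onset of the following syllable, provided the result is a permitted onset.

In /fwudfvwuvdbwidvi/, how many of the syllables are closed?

3

The vowels are u, u, i, i — 4 nuclei, so 4 syllables.
V1 /u/ – V2 /u/: /dfvw/; trying suffixes from longest down, /vw/ is the first permitted one, so coda /df/ | onset /vw/.
V2 /u/ – V3 /i/: /vdbw/ — longest licit onset from the right is /bw/, leaving /vd/ as coda.
V3 /i/ – V4 /i/: /dv/; trying suffixes from longest down, /v/ is the first permitted one, so coda /d/ | onset /v/.
So the parse is fwudf.vwuvd.bwid.vi.
Classifying each syllable: /fwudf/ (closed), /vwuvd/ (closed), /bwid/ (closed), /vi/ (open).
Closed syllables: 3.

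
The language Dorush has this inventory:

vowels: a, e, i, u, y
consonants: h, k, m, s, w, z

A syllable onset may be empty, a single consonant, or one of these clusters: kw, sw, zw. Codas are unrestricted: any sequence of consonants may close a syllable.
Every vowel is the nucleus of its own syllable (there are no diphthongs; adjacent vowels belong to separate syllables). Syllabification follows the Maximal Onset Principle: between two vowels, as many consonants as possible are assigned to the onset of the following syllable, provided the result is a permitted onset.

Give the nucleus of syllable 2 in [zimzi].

Vowels present: i, i; each is a nucleus, giving 2 syllables.
The second nucleus (vowel 2 from the left) is /i/.

i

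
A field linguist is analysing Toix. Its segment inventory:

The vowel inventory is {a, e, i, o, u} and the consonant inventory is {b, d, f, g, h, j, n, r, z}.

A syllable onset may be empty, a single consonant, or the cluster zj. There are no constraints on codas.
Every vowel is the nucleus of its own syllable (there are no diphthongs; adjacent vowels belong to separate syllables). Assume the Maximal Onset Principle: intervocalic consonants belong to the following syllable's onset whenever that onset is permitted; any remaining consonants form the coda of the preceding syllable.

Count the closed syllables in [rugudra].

Nuclei (vowels): u, u, a → 3 syllables.
V1 /u/ – V2 /u/: /g/ is a single consonant, so it becomes the next onset.
V2 /u/ – V3 /a/: /dr/ splits as /d/ + /r/ (/r/ is the longest suffix that is a licit onset).
So the parse is ru.gud.ra.
Classifying each syllable: /ru/ (open), /gud/ (closed), /ra/ (open).
Closed syllables: 1.

1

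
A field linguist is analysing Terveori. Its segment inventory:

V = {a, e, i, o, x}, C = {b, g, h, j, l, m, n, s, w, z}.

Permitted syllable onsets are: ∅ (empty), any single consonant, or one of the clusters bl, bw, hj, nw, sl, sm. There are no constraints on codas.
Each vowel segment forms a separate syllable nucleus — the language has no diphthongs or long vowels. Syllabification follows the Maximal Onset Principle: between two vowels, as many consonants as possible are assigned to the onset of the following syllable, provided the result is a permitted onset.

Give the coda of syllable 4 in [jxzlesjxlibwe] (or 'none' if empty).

The vowels are x, e, x, i, e — 5 nuclei, so 5 syllables.
/x…e/ gap (V1→V2): /zl/; trying suffixes from longest down, /l/ is the first permitted one, so coda /z/ | onset /l/.
/e…x/ gap (V2→V3): /sj/ splits as /s/ + /j/ (/j/ is the longest suffix that is a licit onset).
/x…i/ gap (V3→V4): just /l/ — single C goes to the following onset.
/i…e/ gap (V4→V5): cluster /bw/ — /bw/ is itself a permitted onset, so the whole cluster goes right; preceding coda = ∅.
Result: jxz.les.jx.li.bwe.
Syllable 4 is /li/: onset /l/, nucleus /i/, coda ∅.

none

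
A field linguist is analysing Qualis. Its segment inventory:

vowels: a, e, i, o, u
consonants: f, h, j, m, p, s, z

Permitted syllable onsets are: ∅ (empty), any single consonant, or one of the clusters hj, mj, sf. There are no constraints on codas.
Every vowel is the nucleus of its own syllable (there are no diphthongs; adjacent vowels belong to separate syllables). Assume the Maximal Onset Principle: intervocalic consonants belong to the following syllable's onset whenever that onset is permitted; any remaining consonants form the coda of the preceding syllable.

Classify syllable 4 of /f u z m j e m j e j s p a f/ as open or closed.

closed

Nuclei (vowels): u, e, e, a → 4 syllables.
V1 /u/ – V2 /e/: /zmj/ — longest licit onset from the right is /mj/, leaving /z/ as coda.
V2 /e/ – V3 /e/: cluster /mj/ — /mj/ is itself a permitted onset, so the whole cluster goes right; preceding coda = ∅.
V3 /e/ – V4 /a/: /jsp/; trying suffixes from longest down, /p/ is the first permitted one, so coda /js/ | onset /p/.
So the parse is fuz.mje.mjejs.paf.
Syllable 4 is /paf/ with coda /f/, so it is closed.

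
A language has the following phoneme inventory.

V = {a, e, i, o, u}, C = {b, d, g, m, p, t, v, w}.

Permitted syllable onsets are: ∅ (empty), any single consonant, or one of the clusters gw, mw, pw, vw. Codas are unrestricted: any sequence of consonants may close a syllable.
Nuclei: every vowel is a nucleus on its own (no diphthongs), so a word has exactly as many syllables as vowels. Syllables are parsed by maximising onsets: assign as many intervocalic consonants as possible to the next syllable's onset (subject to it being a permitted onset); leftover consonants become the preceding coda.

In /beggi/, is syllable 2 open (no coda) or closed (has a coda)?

open

Vowels present: e, i; each is a nucleus, giving 2 syllables.
Between /e/ (V1) and /i/ (V2): /gg/ — longest licit onset from the right is /g/, leaving /g/ as coda.
Syllabification: beg.gi.
Syllable 2 is /gi/; it ends in its nucleus with no coda, so it is open.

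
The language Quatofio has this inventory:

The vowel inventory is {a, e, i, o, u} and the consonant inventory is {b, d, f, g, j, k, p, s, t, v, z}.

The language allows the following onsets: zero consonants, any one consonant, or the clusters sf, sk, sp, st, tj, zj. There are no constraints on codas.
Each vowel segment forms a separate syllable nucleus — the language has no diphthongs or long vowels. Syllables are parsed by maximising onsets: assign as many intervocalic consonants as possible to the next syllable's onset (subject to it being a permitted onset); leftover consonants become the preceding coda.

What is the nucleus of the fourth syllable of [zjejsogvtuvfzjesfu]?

e

Vowels present: e, o, u, e, u; each is a nucleus, giving 5 syllables.
The fourth nucleus (vowel 4 from the left) is /e/.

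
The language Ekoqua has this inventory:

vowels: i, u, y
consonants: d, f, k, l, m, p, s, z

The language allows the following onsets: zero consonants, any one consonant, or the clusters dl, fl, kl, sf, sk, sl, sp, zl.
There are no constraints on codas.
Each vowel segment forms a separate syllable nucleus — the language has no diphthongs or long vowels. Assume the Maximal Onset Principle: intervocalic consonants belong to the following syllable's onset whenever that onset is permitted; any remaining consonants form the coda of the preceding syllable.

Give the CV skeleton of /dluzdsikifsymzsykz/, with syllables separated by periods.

The vowels are u, i, i, y, y — 5 nuclei, so 5 syllables.
Between /u/ (V1) and /i/ (V2): cluster /zds/ — the longest permitted-onset suffix is /s/; onset = /s/, preceding coda = /zd/.
Between /i/ (V2) and /i/ (V3): just /k/ — single C goes to the following onset.
Between /i/ (V3) and /y/ (V4): /fs/ — longest licit onset from the right is /s/, leaving /f/ as coda.
Between /y/ (V4) and /y/ (V5): /mzs/ splits as /mz/ + /s/ (/s/ is the longest suffix that is a licit onset).
Result: dluzd.si.kif.symz.sykz.
Mapping each syllable to C/V: /dluzd/ → CCVCC, /si/ → CV, /kif/ → CVC, /symz/ → CVCC, /sykz/ → CVCC.

CCVCC.CV.CVC.CVCC.CVCC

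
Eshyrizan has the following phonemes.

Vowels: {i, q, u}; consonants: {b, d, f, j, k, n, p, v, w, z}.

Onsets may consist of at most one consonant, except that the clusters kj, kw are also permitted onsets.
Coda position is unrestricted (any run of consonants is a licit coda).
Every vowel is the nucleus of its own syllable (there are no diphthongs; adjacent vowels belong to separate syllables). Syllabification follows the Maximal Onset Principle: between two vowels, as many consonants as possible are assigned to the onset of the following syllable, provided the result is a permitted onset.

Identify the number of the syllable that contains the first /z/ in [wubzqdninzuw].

2

Vowels present: u, q, i, u; each is a nucleus, giving 4 syllables.
σ1/σ2 boundary: /bz/ — longest licit onset from the right is /z/, leaving /b/ as coda.
σ2/σ3 boundary: /dn/; trying suffixes from longest down, /n/ is the first permitted one, so coda /d/ | onset /n/.
σ3/σ4 boundary: /nz/ splits as /n/ + /z/ (/z/ is the longest suffix that is a licit onset).
So the parse is wub.zqd.nin.zuw.
The first /z/ is in the onset of syllable 2 (/zqd/).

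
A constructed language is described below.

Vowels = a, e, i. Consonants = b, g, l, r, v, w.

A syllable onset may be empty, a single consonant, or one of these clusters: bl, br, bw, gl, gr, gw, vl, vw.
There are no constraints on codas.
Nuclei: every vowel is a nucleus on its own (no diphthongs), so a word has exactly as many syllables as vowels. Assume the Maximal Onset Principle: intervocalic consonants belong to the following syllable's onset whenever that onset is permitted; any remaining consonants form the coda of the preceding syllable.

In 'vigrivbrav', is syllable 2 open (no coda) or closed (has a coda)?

Vowels present: i, i, a; each is a nucleus, giving 3 syllables.
V1 /i/ – V2 /i/: cluster /gr/ — /gr/ is itself a permitted onset, so the whole cluster goes right; preceding coda = ∅.
V2 /i/ – V3 /a/: cluster /vbr/ — the longest permitted-onset suffix is /br/; onset = /br/, preceding coda = /v/.
Syllabification: vi.griv.brav.
Syllable 2 is /griv/ with coda /v/, so it is closed.

closed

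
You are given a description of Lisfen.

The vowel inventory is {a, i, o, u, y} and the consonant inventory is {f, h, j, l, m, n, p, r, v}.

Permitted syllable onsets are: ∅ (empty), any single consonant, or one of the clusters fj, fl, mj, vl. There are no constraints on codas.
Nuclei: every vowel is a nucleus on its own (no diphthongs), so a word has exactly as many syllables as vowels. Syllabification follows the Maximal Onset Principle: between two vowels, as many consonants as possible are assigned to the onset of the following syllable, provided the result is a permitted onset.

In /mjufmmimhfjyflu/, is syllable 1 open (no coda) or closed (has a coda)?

closed

Nuclei (vowels): u, i, y, u → 4 syllables.
Between /u/ (V1) and /i/ (V2): /fmm/ — longest licit onset from the right is /m/, leaving /fm/ as coda.
Between /i/ (V2) and /y/ (V3): /mhfj/; trying suffixes from longest down, /fj/ is the first permitted one, so coda /mh/ | onset /fj/.
Between /y/ (V3) and /u/ (V4): /fl/ — entire cluster is a permitted onset → onset /fl/, coda ∅.
Syllabification: mjufm.mimh.fjy.flu.
Syllable 1 is /mjufm/ with coda /fm/, so it is closed.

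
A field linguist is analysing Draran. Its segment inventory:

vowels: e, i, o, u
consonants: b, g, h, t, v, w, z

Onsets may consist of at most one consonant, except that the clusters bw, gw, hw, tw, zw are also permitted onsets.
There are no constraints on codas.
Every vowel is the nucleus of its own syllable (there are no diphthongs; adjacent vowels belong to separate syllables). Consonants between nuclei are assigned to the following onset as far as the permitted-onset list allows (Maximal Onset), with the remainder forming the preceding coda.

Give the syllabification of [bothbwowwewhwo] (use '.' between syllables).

both.bwow.wew.hwo

Nuclei (vowels): o, o, e, o → 4 syllables.
Between /o/ (V1) and /o/ (V2): /thbw/; trying suffixes from longest down, /bw/ is the first permitted one, so coda /th/ | onset /bw/.
Between /o/ (V2) and /e/ (V3): /ww/ — longest licit onset from the right is /w/, leaving /w/ as coda.
Between /e/ (V3) and /o/ (V4): /whw/; trying suffixes from longest down, /hw/ is the first permitted one, so coda /w/ | onset /hw/.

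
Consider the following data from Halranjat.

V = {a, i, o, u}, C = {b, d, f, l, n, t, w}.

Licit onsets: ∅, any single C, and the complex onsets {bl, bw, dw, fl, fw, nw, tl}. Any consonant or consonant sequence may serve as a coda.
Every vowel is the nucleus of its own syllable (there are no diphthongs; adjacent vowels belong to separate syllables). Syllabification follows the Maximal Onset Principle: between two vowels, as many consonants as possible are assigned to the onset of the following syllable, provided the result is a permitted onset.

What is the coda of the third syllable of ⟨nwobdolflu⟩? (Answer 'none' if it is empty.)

none

Nuclei (vowels): o, o, u → 3 syllables.
σ1/σ2 boundary: /bd/ splits as /b/ + /d/ (/d/ is the longest suffix that is a licit onset).
σ2/σ3 boundary: cluster /lfl/ — the longest permitted-onset suffix is /fl/; onset = /fl/, preceding coda = /l/.
Syllabification: nwob.dol.flu.
Syllable 3 is /flu/: onset /fl/, nucleus /u/, coda ∅.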